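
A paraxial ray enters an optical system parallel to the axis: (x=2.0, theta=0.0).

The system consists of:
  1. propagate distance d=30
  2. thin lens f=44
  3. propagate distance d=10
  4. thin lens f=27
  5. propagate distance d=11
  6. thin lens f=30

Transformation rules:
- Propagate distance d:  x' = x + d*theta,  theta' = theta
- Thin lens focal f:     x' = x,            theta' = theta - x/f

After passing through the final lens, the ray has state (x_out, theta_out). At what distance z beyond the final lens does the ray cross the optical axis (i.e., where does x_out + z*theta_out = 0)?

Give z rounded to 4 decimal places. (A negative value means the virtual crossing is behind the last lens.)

Initial: x=2.0000 theta=0.0000
After 1 (propagate distance d=30): x=2.0000 theta=0.0000
After 2 (thin lens f=44): x=2.0000 theta=-1/22 (≈-0.0455)
After 3 (propagate distance d=10): x=17/11 (≈1.5455) theta=-1/22 (≈-0.0455)
After 4 (thin lens f=27): x=17/11 (≈1.5455) theta=-61/594 (≈-0.1027)
After 5 (propagate distance d=11): x=247/594 (≈0.4158) theta=-61/594 (≈-0.1027)
After 6 (thin lens f=30): x=247/594 (≈0.4158) theta=-2077/17820 (≈-0.1166)
z_focus = -x_out/theta_out = -(247/594)/(-2077/17820) = 7410/2077 ≈ 3.5676
Rounded to 4 decimal places: z = 3.5676

Answer: 3.5676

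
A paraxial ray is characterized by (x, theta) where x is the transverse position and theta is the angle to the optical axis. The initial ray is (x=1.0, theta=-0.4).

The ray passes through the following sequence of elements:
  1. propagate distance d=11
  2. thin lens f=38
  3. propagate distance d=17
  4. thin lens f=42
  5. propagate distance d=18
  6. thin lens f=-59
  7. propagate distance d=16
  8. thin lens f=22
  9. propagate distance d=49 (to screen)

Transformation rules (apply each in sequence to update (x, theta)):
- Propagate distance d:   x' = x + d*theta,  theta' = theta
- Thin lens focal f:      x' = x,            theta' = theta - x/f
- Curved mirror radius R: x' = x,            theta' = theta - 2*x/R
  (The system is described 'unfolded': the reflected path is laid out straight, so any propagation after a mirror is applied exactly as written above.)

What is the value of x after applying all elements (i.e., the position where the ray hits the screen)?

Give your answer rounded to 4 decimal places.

Initial: x=1.0000 theta=-0.4000
After 1 (propagate distance d=11): x=-3.4000 theta=-0.4000
After 2 (thin lens f=38): x=-3.4000 theta=-59/190 (≈-0.3105)
After 3 (propagate distance d=17): x=-1649/190 (≈-8.6789) theta=-59/190 (≈-0.3105)
After 4 (thin lens f=42): x=-1649/190 (≈-8.6789) theta=-829/7980 (≈-0.1039)
After 5 (propagate distance d=18): x=-1403/133 (≈-10.5489) theta=-829/7980 (≈-0.1039)
After 6 (thin lens f=-59): x=-1403/133 (≈-10.5489) theta=-19013/67260 (≈-0.2827)
After 7 (propagate distance d=16): x=-1774019/117705 (≈-15.0717) theta=-19013/67260 (≈-0.2827)
After 8 (thin lens f=22): x=-1774019/117705 (≈-15.0717) theta=694679/1726340 (≈0.4024)
After 9 (propagate distance d=49 (to screen)): x=24060977/5179020 (≈4.6459) theta=694679/1726340 (≈0.4024)
Rounded to 4 decimal places: x = 4.6459

Answer: 4.6459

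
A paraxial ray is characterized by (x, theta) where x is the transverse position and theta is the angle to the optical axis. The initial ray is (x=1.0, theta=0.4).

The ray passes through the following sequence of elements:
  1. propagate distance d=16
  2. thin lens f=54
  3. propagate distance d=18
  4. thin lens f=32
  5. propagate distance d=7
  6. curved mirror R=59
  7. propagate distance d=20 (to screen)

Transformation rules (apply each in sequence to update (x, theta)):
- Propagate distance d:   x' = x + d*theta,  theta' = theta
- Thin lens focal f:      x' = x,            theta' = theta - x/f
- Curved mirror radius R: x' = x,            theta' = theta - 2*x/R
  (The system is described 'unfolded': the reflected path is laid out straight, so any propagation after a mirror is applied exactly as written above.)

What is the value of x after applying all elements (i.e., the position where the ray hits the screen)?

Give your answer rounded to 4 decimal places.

Answer: 1.3213

Derivation:
Initial: x=1.0000 theta=0.4000
After 1 (propagate distance d=16): x=7.4000 theta=0.4000
After 2 (thin lens f=54): x=7.4000 theta=71/270 (≈0.2630)
After 3 (propagate distance d=18): x=182/15 (≈12.1333) theta=71/270 (≈0.2630)
After 4 (thin lens f=32): x=182/15 (≈12.1333) theta=-251/2160 (≈-0.1162)
After 5 (propagate distance d=7): x=24451/2160 (≈11.3199) theta=-251/2160 (≈-0.1162)
After 6 (curved mirror R=59): x=24451/2160 (≈11.3199) theta=-7079/14160 (≈-0.4999)
After 7 (propagate distance d=20 (to screen)): x=168389/127440 (≈1.3213) theta=-7079/14160 (≈-0.4999)
Rounded to 4 decimal places: x = 1.3213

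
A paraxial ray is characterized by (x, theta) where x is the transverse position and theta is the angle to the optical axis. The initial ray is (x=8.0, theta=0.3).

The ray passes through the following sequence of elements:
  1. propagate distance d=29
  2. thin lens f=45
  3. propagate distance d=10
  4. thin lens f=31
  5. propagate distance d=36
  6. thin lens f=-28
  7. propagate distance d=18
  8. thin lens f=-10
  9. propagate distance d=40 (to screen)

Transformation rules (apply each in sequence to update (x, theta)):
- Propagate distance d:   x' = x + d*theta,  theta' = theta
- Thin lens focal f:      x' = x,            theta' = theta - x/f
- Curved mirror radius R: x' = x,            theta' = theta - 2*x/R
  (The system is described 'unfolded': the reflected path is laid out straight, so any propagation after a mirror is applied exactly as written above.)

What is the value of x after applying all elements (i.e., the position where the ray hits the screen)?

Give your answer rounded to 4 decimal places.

Answer: -125.8478

Derivation:
Initial: x=8.0000 theta=0.3000
After 1 (propagate distance d=29): x=16.7000 theta=0.3000
After 2 (thin lens f=45): x=16.7000 theta=-16/225 (≈-0.0711)
After 3 (propagate distance d=10): x=1439/90 (≈15.9889) theta=-16/225 (≈-0.0711)
After 4 (thin lens f=31): x=1439/90 (≈15.9889) theta=-2729/4650 (≈-0.5869)
After 5 (propagate distance d=36): x=-71687/13950 (≈-5.1389) theta=-2729/4650 (≈-0.5869)
After 6 (thin lens f=-28): x=-71687/13950 (≈-5.1389) theta=-42989/55800 (≈-0.7704)
After 7 (propagate distance d=18): x=-21211/1116 (≈-19.0063) theta=-42989/55800 (≈-0.7704)
After 8 (thin lens f=-10): x=-21211/1116 (≈-19.0063) theta=-37261/13950 (≈-2.6710)
After 9 (propagate distance d=40 (to screen)): x=-234077/1860 (≈-125.8478) theta=-37261/13950 (≈-2.6710)
Rounded to 4 decimal places: x = -125.8478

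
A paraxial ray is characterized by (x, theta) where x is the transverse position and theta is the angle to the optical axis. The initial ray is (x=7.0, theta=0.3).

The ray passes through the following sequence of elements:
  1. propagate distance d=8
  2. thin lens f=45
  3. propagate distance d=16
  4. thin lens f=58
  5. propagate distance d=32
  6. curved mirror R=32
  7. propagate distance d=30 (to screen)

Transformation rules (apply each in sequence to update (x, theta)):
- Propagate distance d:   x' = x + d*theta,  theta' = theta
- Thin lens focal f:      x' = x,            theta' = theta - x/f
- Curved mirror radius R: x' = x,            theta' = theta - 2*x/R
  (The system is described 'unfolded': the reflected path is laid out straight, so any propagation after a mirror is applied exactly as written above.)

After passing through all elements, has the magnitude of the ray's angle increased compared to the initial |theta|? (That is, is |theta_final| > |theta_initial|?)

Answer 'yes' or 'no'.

Initial: x=7.0000 theta=0.3000
After 1 (propagate distance d=8): x=9.4000 theta=0.3000
After 2 (thin lens f=45): x=9.4000 theta=41/450 (≈0.0911)
After 3 (propagate distance d=16): x=2443/225 (≈10.8578) theta=41/450 (≈0.0911)
After 4 (thin lens f=58): x=2443/225 (≈10.8578) theta=-209/2175 (≈-0.0961)
After 5 (propagate distance d=32): x=50783/6525 (≈7.7828) theta=-209/2175 (≈-0.0961)
After 6 (curved mirror R=32): x=50783/6525 (≈7.7828) theta=-12163/20880 (≈-0.5825)
After 7 (propagate distance d=30 (to screen)): x=-505961/52200 (≈-9.6927) theta=-12163/20880 (≈-0.5825)
|theta_initial|=0.3000 |theta_final|=12163/20880 (≈0.5825) -> increased

Answer: yes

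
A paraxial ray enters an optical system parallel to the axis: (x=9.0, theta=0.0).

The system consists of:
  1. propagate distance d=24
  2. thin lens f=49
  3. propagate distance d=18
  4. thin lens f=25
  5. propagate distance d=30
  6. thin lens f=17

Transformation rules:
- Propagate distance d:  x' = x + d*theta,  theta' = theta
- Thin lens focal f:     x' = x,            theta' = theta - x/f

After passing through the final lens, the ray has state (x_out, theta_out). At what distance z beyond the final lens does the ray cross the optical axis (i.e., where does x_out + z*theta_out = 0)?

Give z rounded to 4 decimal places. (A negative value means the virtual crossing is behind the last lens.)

Answer: -327.3404

Derivation:
Initial: x=9.0000 theta=0.0000
After 1 (propagate distance d=24): x=9.0000 theta=0.0000
After 2 (thin lens f=49): x=9.0000 theta=-9/49 (≈-0.1837)
After 3 (propagate distance d=18): x=279/49 (≈5.6939) theta=-9/49 (≈-0.1837)
After 4 (thin lens f=25): x=279/49 (≈5.6939) theta=-72/175 (≈-0.4114)
After 5 (propagate distance d=30): x=-1629/245 (≈-6.6490) theta=-72/175 (≈-0.4114)
After 6 (thin lens f=17): x=-1629/245 (≈-6.6490) theta=-423/20825 (≈-0.0203)
z_focus = -x_out/theta_out = -(-1629/245)/(-423/20825) = -15385/47 ≈ -327.3404
Rounded to 4 decimal places: z = -327.3404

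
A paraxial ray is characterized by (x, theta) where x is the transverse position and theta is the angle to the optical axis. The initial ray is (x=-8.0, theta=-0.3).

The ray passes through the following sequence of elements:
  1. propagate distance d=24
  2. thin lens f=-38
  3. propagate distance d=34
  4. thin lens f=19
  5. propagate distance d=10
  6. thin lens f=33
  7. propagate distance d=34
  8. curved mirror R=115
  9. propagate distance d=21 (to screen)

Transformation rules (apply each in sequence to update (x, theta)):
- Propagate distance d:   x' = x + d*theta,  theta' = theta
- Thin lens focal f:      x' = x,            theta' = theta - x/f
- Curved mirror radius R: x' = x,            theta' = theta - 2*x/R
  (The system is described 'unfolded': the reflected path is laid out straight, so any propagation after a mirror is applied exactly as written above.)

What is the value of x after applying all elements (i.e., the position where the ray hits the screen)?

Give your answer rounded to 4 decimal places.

Answer: 74.2991

Derivation:
Initial: x=-8.0000 theta=-0.3000
After 1 (propagate distance d=24): x=-15.2000 theta=-0.3000
After 2 (thin lens f=-38): x=-15.2000 theta=-0.7000
After 3 (propagate distance d=34): x=-39.0000 theta=-0.7000
After 4 (thin lens f=19): x=-39.0000 theta=257/190 (≈1.3526)
After 5 (propagate distance d=10): x=-484/19 (≈-25.4737) theta=257/190 (≈1.3526)
After 6 (thin lens f=33): x=-484/19 (≈-25.4737) theta=1211/570 (≈2.1246)
After 7 (propagate distance d=34): x=13327/285 (≈46.7614) theta=1211/570 (≈2.1246)
After 8 (curved mirror R=115): x=13327/285 (≈46.7614) theta=85957/65550 (≈1.3113)
After 9 (propagate distance d=21 (to screen)): x=4870307/65550 (≈74.2991) theta=85957/65550 (≈1.3113)
Rounded to 4 decimal places: x = 74.2991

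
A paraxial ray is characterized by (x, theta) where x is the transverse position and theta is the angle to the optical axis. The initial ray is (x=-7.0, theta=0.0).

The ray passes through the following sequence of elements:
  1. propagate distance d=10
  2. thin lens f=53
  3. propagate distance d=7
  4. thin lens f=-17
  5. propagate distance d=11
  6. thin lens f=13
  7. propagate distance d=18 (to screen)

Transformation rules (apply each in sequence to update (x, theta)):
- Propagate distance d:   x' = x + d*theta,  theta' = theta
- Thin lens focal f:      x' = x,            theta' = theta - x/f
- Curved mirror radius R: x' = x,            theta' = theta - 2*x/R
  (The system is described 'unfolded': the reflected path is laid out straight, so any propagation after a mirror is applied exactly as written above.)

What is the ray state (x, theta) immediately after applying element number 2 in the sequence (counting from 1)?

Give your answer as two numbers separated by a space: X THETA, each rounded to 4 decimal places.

Initial: x=-7.0000 theta=0.0000
After 1 (propagate distance d=10): x=-7.0000 theta=0.0000
After 2 (thin lens f=53): x=-7.0000 theta=7/53 (≈0.1321)
Rounded to 4 decimal places: x = -7.0000, theta = 0.1321

Answer: -7.0000 0.1321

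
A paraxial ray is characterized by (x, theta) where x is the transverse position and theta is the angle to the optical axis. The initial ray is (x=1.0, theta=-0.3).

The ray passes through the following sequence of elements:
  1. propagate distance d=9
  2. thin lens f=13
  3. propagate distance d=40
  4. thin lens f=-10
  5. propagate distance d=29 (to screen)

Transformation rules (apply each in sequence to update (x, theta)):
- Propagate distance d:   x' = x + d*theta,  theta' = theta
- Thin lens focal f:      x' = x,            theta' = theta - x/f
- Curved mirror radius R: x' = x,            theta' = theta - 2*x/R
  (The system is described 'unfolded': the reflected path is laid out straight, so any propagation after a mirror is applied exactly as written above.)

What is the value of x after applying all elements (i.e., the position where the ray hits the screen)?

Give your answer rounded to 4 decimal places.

Answer: -37.9377

Derivation:
Initial: x=1.0000 theta=-0.3000
After 1 (propagate distance d=9): x=-1.7000 theta=-0.3000
After 2 (thin lens f=13): x=-1.7000 theta=-11/65 (≈-0.1692)
After 3 (propagate distance d=40): x=-1101/130 (≈-8.4692) theta=-11/65 (≈-0.1692)
After 4 (thin lens f=-10): x=-1101/130 (≈-8.4692) theta=-1321/1300 (≈-1.0162)
After 5 (propagate distance d=29 (to screen)): x=-49319/1300 (≈-37.9377) theta=-1321/1300 (≈-1.0162)
Rounded to 4 decimal places: x = -37.9377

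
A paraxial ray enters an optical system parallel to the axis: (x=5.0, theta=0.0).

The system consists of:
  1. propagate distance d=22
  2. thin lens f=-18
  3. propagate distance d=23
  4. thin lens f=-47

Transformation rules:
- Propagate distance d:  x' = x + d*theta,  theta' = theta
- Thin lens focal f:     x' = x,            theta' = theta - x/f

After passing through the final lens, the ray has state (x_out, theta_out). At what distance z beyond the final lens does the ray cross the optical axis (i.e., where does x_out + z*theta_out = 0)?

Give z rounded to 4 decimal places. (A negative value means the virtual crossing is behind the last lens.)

Initial: x=5.0000 theta=0.0000
After 1 (propagate distance d=22): x=5.0000 theta=0.0000
After 2 (thin lens f=-18): x=5.0000 theta=5/18 (≈0.2778)
After 3 (propagate distance d=23): x=205/18 (≈11.3889) theta=5/18 (≈0.2778)
After 4 (thin lens f=-47): x=205/18 (≈11.3889) theta=220/423 (≈0.5201)
z_focus = -x_out/theta_out = -(205/18)/(220/423) = -1927/88 ≈ -21.8977
Rounded to 4 decimal places: z = -21.8977

Answer: -21.8977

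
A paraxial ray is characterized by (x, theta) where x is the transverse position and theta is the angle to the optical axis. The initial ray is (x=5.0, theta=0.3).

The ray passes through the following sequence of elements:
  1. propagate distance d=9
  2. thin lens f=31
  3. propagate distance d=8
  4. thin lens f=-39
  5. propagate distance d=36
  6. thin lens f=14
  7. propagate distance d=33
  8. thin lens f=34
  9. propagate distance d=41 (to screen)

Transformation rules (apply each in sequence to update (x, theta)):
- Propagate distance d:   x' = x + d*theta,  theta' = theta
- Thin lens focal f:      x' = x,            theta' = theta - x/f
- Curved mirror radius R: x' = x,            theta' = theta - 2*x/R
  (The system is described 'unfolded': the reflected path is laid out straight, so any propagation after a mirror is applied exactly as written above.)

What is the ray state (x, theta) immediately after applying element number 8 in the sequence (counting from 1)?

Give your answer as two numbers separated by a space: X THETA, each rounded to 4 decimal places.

Answer: -15.1275 -0.5426

Derivation:
Initial: x=5.0000 theta=0.3000
After 1 (propagate distance d=9): x=7.7000 theta=0.3000
After 2 (thin lens f=31): x=7.7000 theta=8/155 (≈0.0516)
After 3 (propagate distance d=8): x=503/62 (≈8.1129) theta=8/155 (≈0.0516)
After 4 (thin lens f=-39): x=503/62 (≈8.1129) theta=3139/12090 (≈0.2596)
After 5 (propagate distance d=36): x=70363/4030 (≈17.4598) theta=3139/12090 (≈0.2596)
After 6 (thin lens f=14): x=70363/4030 (≈17.4598) theta=-167143/169260 (≈-0.9875)
After 7 (propagate distance d=33): x=-853491/56420 (≈-15.1275) theta=-167143/169260 (≈-0.9875)
After 8 (thin lens f=34): x=-853491/56420 (≈-15.1275) theta=-3122389/5754840 (≈-0.5426)
Rounded to 4 decimal places: x = -15.1275, theta = -0.5426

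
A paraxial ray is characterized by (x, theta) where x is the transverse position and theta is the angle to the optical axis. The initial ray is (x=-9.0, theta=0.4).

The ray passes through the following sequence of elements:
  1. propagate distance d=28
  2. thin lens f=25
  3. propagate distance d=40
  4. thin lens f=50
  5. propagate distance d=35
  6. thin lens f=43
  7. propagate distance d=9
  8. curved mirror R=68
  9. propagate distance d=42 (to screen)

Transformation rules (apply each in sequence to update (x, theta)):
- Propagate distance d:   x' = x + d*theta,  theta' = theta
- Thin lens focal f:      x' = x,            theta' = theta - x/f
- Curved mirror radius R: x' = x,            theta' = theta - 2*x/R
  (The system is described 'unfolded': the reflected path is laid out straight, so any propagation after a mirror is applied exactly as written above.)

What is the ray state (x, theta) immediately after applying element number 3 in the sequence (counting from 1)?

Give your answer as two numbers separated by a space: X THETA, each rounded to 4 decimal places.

Initial: x=-9.0000 theta=0.4000
After 1 (propagate distance d=28): x=2.2000 theta=0.4000
After 2 (thin lens f=25): x=2.2000 theta=0.3120
After 3 (propagate distance d=40): x=14.6800 theta=0.3120
Rounded to 4 decimal places: x = 14.6800, theta = 0.3120

Answer: 14.6800 0.3120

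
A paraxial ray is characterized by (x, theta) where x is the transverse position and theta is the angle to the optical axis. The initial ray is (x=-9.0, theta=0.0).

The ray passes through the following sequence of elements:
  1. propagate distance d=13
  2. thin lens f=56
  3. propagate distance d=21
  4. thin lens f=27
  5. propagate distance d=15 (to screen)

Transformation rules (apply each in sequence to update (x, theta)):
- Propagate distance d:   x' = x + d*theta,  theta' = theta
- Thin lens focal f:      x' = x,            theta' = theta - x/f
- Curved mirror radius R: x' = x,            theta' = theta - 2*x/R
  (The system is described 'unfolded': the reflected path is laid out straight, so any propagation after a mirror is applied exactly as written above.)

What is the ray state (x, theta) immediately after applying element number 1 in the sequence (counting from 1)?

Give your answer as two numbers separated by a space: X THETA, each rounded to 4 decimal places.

Initial: x=-9.0000 theta=0.0000
After 1 (propagate distance d=13): x=-9.0000 theta=0.0000
Rounded to 4 decimal places: x = -9.0000, theta = 0.0000

Answer: -9.0000 0.0000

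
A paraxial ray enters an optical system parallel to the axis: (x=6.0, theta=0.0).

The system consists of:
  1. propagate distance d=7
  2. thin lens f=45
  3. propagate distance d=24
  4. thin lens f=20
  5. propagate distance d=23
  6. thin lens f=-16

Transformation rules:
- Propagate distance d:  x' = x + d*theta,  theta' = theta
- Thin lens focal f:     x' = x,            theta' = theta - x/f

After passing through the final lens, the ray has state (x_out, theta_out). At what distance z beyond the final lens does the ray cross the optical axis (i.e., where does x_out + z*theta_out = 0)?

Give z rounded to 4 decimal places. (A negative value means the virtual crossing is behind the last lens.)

Answer: -7.0975

Derivation:
Initial: x=6.0000 theta=0.0000
After 1 (propagate distance d=7): x=6.0000 theta=0.0000
After 2 (thin lens f=45): x=6.0000 theta=-2/15 (≈-0.1333)
After 3 (propagate distance d=24): x=2.8000 theta=-2/15 (≈-0.1333)
After 4 (thin lens f=20): x=2.8000 theta=-41/150 (≈-0.2733)
After 5 (propagate distance d=23): x=-523/150 (≈-3.4867) theta=-41/150 (≈-0.2733)
After 6 (thin lens f=-16): x=-523/150 (≈-3.4867) theta=-393/800 (≈-0.4913)
z_focus = -x_out/theta_out = -(-523/150)/(-393/800) = -8368/1179 ≈ -7.0975
Rounded to 4 decimal places: z = -7.0975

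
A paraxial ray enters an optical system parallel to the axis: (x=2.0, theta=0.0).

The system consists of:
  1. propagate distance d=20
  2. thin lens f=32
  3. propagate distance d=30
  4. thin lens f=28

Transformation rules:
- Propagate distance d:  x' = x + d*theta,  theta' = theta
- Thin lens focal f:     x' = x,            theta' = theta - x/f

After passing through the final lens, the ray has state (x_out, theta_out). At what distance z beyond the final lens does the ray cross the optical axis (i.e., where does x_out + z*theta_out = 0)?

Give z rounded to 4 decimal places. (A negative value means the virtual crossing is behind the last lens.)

Initial: x=2.0000 theta=0.0000
After 1 (propagate distance d=20): x=2.0000 theta=0.0000
After 2 (thin lens f=32): x=2.0000 theta=-0.0625
After 3 (propagate distance d=30): x=0.1250 theta=-0.0625
After 4 (thin lens f=28): x=0.1250 theta=-15/224 (≈-0.0670)
z_focus = -x_out/theta_out = -(0.1250)/(-15/224) = 28/15 ≈ 1.8667
Rounded to 4 decimal places: z = 1.8667

Answer: 1.8667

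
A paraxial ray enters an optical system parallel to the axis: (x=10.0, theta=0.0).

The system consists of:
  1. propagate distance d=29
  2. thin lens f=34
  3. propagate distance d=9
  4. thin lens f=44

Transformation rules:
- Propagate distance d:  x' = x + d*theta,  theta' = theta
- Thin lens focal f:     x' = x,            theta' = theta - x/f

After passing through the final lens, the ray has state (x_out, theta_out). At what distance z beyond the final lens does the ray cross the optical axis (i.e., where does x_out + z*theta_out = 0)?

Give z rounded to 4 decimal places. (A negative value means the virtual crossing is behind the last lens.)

Answer: 15.9420

Derivation:
Initial: x=10.0000 theta=0.0000
After 1 (propagate distance d=29): x=10.0000 theta=0.0000
After 2 (thin lens f=34): x=10.0000 theta=-5/17 (≈-0.2941)
After 3 (propagate distance d=9): x=125/17 (≈7.3529) theta=-5/17 (≈-0.2941)
After 4 (thin lens f=44): x=125/17 (≈7.3529) theta=-345/748 (≈-0.4612)
z_focus = -x_out/theta_out = -(125/17)/(-345/748) = 1100/69 ≈ 15.9420
Rounded to 4 decimal places: z = 15.9420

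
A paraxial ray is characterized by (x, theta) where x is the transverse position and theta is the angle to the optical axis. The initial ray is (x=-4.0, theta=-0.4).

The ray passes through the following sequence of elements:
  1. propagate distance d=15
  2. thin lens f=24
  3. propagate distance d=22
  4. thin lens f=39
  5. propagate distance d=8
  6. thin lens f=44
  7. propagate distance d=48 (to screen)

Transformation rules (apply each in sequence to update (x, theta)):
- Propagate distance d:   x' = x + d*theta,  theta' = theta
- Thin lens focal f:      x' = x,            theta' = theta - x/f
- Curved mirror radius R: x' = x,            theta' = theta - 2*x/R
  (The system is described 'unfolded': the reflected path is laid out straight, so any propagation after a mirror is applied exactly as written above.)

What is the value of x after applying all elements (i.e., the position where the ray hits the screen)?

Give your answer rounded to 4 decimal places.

Answer: 13.3404

Derivation:
Initial: x=-4.0000 theta=-0.4000
After 1 (propagate distance d=15): x=-10.0000 theta=-0.4000
After 2 (thin lens f=24): x=-10.0000 theta=1/60 (≈0.0167)
After 3 (propagate distance d=22): x=-289/30 (≈-9.6333) theta=1/60 (≈0.0167)
After 4 (thin lens f=39): x=-289/30 (≈-9.6333) theta=617/2340 (≈0.2637)
After 5 (propagate distance d=8): x=-8803/1170 (≈-7.5239) theta=617/2340 (≈0.2637)
After 6 (thin lens f=44): x=-8803/1170 (≈-7.5239) theta=7459/17160 (≈0.4347)
After 7 (propagate distance d=48 (to screen)): x=13207/990 (≈13.3404) theta=7459/17160 (≈0.4347)
Rounded to 4 decimal places: x = 13.3404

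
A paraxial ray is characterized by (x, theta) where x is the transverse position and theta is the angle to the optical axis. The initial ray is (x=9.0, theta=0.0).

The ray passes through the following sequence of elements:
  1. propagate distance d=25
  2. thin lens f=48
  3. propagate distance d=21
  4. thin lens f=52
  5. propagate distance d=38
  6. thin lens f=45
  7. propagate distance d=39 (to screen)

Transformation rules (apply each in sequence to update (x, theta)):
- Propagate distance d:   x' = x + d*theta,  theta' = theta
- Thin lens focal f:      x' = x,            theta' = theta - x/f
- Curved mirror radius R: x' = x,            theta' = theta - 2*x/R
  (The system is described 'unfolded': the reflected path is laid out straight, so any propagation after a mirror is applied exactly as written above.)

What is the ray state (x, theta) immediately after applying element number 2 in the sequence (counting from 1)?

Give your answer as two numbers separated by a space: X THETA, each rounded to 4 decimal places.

Initial: x=9.0000 theta=0.0000
After 1 (propagate distance d=25): x=9.0000 theta=0.0000
After 2 (thin lens f=48): x=9.0000 theta=-0.1875
Rounded to 4 decimal places: x = 9.0000, theta = -0.1875

Answer: 9.0000 -0.1875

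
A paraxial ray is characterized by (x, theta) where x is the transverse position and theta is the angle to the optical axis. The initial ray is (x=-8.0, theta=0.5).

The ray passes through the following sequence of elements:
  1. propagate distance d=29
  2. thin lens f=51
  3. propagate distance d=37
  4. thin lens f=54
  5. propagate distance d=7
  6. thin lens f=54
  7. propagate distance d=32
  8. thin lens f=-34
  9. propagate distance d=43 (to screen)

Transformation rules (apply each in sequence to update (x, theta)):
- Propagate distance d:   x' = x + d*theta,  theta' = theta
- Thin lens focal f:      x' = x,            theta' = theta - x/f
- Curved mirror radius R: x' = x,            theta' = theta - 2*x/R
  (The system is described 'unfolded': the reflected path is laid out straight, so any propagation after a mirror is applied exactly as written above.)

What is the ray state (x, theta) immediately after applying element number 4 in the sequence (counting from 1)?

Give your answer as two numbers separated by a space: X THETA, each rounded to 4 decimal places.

Answer: 20.2843 -0.0031

Derivation:
Initial: x=-8.0000 theta=0.5000
After 1 (propagate distance d=29): x=6.5000 theta=0.5000
After 2 (thin lens f=51): x=6.5000 theta=19/51 (≈0.3725)
After 3 (propagate distance d=37): x=2069/102 (≈20.2843) theta=19/51 (≈0.3725)
After 4 (thin lens f=54): x=2069/102 (≈20.2843) theta=-1/324 (≈-0.0031)
Rounded to 4 decimal places: x = 20.2843, theta = -0.0031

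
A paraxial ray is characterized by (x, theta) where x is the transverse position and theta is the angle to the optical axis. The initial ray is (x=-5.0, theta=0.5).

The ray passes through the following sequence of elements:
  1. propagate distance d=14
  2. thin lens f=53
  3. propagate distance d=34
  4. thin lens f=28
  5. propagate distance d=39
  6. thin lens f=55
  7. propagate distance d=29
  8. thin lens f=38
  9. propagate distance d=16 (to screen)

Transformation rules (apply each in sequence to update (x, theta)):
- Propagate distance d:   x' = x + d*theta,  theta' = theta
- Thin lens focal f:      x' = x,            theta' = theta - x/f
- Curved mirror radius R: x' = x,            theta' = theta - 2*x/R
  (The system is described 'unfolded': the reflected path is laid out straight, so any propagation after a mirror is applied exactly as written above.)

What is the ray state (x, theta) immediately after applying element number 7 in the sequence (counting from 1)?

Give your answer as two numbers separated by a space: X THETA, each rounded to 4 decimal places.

Initial: x=-5.0000 theta=0.5000
After 1 (propagate distance d=14): x=2.0000 theta=0.5000
After 2 (thin lens f=53): x=2.0000 theta=49/106 (≈0.4623)
After 3 (propagate distance d=34): x=939/53 (≈17.7170) theta=49/106 (≈0.4623)
After 4 (thin lens f=28): x=939/53 (≈17.7170) theta=-253/1484 (≈-0.1705)
After 5 (propagate distance d=39): x=16425/1484 (≈11.0681) theta=-253/1484 (≈-0.1705)
After 6 (thin lens f=55): x=16425/1484 (≈11.0681) theta=-1517/4081 (≈-0.3717)
After 7 (propagate distance d=29): x=4703/16324 (≈0.2881) theta=-1517/4081 (≈-0.3717)
Rounded to 4 decimal places: x = 0.2881, theta = -0.3717

Answer: 0.2881 -0.3717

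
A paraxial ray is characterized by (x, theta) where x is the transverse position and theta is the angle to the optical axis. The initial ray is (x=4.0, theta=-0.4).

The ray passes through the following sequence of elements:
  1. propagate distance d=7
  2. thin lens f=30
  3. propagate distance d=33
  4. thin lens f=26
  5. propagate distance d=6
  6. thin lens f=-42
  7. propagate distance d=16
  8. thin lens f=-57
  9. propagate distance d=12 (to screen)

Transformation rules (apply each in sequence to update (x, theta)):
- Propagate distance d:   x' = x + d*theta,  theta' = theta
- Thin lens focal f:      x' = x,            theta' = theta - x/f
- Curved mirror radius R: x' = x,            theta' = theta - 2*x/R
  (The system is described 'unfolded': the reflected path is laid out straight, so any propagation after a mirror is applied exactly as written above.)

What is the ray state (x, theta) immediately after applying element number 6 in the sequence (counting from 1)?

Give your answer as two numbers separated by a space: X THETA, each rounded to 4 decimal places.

Answer: -12.8862 -0.2345

Derivation:
Initial: x=4.0000 theta=-0.4000
After 1 (propagate distance d=7): x=1.2000 theta=-0.4000
After 2 (thin lens f=30): x=1.2000 theta=-0.4400
After 3 (propagate distance d=33): x=-13.3200 theta=-0.4400
After 4 (thin lens f=26): x=-13.3200 theta=47/650 (≈0.0723)
After 5 (propagate distance d=6): x=-4188/325 (≈-12.8862) theta=47/650 (≈0.0723)
After 6 (thin lens f=-42): x=-4188/325 (≈-12.8862) theta=-1067/4550 (≈-0.2345)
Rounded to 4 decimal places: x = -12.8862, theta = -0.2345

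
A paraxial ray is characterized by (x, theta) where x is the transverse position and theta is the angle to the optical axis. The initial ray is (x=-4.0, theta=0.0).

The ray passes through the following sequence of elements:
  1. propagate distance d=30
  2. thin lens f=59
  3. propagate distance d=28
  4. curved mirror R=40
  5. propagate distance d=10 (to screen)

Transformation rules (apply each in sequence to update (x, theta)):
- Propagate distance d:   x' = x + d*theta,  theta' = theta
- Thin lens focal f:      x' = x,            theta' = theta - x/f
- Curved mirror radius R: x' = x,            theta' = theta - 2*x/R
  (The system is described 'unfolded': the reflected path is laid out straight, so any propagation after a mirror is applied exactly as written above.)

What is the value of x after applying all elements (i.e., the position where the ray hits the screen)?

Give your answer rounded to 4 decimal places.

Answer: -0.3729

Derivation:
Initial: x=-4.0000 theta=0.0000
After 1 (propagate distance d=30): x=-4.0000 theta=0.0000
After 2 (thin lens f=59): x=-4.0000 theta=4/59 (≈0.0678)
After 3 (propagate distance d=28): x=-124/59 (≈-2.1017) theta=4/59 (≈0.0678)
After 4 (curved mirror R=40): x=-124/59 (≈-2.1017) theta=51/295 (≈0.1729)
After 5 (propagate distance d=10 (to screen)): x=-22/59 (≈-0.3729) theta=51/295 (≈0.1729)
Rounded to 4 decimal places: x = -0.3729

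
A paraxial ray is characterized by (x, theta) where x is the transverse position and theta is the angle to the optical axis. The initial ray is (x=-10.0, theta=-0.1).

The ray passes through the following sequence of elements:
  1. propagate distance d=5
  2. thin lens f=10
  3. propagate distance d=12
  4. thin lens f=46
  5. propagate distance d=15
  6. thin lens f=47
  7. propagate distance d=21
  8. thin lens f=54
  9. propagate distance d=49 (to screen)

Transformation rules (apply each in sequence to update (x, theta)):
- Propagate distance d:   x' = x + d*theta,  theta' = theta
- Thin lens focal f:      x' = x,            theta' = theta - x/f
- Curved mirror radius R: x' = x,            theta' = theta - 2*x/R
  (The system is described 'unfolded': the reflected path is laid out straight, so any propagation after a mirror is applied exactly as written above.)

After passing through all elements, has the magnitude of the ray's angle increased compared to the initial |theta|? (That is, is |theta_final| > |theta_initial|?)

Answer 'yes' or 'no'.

Answer: yes

Derivation:
Initial: x=-10.0000 theta=-0.1000
After 1 (propagate distance d=5): x=-10.5000 theta=-0.1000
After 2 (thin lens f=10): x=-10.5000 theta=0.9500
After 3 (propagate distance d=12): x=0.9000 theta=0.9500
After 4 (thin lens f=46): x=0.9000 theta=107/115 (≈0.9304)
After 5 (propagate distance d=15): x=3417/230 (≈14.8565) theta=107/115 (≈0.9304)
After 6 (thin lens f=47): x=3417/230 (≈14.8565) theta=6641/10810 (≈0.6143)
After 7 (propagate distance d=21): x=30006/1081 (≈27.7576) theta=6641/10810 (≈0.6143)
After 8 (thin lens f=54): x=30006/1081 (≈27.7576) theta=3253/32430 (≈0.1003)
After 9 (propagate distance d=49 (to screen)): x=1059577/32430 (≈32.6727) theta=3253/32430 (≈0.1003)
|theta_initial|=0.1000 |theta_final|=3253/32430 (≈0.1003) -> increased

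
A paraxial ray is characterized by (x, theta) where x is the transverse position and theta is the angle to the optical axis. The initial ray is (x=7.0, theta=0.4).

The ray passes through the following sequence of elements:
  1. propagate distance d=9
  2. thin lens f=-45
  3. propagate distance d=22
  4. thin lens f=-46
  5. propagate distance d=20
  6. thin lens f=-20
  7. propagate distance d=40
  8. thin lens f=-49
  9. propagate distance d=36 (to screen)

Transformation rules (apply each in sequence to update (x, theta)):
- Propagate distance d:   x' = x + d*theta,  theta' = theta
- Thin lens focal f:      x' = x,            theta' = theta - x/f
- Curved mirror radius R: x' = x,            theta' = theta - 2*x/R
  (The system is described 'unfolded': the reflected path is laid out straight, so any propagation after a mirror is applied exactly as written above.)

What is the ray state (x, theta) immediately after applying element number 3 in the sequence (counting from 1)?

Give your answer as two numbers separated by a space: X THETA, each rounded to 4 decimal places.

Initial: x=7.0000 theta=0.4000
After 1 (propagate distance d=9): x=10.6000 theta=0.4000
After 2 (thin lens f=-45): x=10.6000 theta=143/225 (≈0.6356)
After 3 (propagate distance d=22): x=5531/225 (≈24.5822) theta=143/225 (≈0.6356)
Rounded to 4 decimal places: x = 24.5822, theta = 0.6356

Answer: 24.5822 0.6356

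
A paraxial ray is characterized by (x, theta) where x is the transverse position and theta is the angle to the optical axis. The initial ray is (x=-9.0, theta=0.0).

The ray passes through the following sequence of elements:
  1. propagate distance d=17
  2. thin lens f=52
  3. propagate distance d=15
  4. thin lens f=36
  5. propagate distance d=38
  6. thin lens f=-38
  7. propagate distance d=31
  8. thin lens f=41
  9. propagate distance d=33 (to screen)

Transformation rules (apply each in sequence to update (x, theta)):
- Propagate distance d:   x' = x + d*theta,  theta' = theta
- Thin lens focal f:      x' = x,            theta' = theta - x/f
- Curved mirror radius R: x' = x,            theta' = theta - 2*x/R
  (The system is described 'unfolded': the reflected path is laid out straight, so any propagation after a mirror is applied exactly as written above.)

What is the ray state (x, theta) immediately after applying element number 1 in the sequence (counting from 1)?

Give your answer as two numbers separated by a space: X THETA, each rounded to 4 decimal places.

Answer: -9.0000 0.0000

Derivation:
Initial: x=-9.0000 theta=0.0000
After 1 (propagate distance d=17): x=-9.0000 theta=0.0000
Rounded to 4 decimal places: x = -9.0000, theta = 0.0000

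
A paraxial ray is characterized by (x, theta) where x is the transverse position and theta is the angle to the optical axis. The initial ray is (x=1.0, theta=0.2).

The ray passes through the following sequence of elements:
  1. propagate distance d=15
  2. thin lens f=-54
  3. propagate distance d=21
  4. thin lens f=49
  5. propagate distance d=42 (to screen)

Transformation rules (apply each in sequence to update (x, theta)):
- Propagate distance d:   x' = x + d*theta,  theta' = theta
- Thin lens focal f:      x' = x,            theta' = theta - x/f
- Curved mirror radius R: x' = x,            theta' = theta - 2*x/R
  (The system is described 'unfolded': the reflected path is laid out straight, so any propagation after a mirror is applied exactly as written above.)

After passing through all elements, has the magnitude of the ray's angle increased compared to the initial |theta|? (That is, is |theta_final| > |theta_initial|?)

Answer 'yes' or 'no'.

Initial: x=1.0000 theta=0.2000
After 1 (propagate distance d=15): x=4.0000 theta=0.2000
After 2 (thin lens f=-54): x=4.0000 theta=37/135 (≈0.2741)
After 3 (propagate distance d=21): x=439/45 (≈9.7556) theta=37/135 (≈0.2741)
After 4 (thin lens f=49): x=439/45 (≈9.7556) theta=496/6615 (≈0.0750)
After 5 (propagate distance d=42 (to screen)): x=271/21 (≈12.9048) theta=496/6615 (≈0.0750)
|theta_initial|=0.2000 |theta_final|=496/6615 (≈0.0750) -> not increased

Answer: no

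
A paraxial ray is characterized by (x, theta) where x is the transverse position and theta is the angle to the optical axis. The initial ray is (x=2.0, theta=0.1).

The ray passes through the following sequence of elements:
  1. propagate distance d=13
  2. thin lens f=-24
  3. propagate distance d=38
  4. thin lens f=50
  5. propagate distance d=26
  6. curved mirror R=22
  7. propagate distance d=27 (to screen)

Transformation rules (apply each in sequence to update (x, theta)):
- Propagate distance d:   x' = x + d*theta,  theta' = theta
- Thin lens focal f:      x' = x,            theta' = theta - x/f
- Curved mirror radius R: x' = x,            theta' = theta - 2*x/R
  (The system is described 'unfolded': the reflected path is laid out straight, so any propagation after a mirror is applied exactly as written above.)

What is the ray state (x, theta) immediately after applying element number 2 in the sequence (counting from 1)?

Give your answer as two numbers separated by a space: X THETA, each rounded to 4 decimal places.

Answer: 3.3000 0.2375

Derivation:
Initial: x=2.0000 theta=0.1000
After 1 (propagate distance d=13): x=3.3000 theta=0.1000
After 2 (thin lens f=-24): x=3.3000 theta=0.2375
Rounded to 4 decimal places: x = 3.3000, theta = 0.2375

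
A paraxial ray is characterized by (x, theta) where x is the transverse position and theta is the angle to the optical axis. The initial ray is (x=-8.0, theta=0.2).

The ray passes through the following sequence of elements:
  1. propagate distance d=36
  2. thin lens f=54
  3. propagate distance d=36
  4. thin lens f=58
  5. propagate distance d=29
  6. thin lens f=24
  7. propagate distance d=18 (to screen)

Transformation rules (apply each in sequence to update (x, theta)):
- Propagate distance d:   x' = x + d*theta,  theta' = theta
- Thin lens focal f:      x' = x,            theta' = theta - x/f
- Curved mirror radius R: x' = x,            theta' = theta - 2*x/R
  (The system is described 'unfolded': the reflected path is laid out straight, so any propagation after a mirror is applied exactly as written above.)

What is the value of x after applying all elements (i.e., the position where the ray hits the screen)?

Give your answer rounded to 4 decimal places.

Initial: x=-8.0000 theta=0.2000
After 1 (propagate distance d=36): x=-0.8000 theta=0.2000
After 2 (thin lens f=54): x=-0.8000 theta=29/135 (≈0.2148)
After 3 (propagate distance d=36): x=104/15 (≈6.9333) theta=29/135 (≈0.2148)
After 4 (thin lens f=58): x=104/15 (≈6.9333) theta=373/3915 (≈0.0953)
After 5 (propagate distance d=29): x=1309/135 (≈9.6963) theta=373/3915 (≈0.0953)
After 6 (thin lens f=24): x=1309/135 (≈9.6963) theta=-29009/93960 (≈-0.3087)
After 7 (propagate distance d=18 (to screen)): x=64817/15660 (≈4.1390) theta=-29009/93960 (≈-0.3087)
Rounded to 4 decimal places: x = 4.1390

Answer: 4.1390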